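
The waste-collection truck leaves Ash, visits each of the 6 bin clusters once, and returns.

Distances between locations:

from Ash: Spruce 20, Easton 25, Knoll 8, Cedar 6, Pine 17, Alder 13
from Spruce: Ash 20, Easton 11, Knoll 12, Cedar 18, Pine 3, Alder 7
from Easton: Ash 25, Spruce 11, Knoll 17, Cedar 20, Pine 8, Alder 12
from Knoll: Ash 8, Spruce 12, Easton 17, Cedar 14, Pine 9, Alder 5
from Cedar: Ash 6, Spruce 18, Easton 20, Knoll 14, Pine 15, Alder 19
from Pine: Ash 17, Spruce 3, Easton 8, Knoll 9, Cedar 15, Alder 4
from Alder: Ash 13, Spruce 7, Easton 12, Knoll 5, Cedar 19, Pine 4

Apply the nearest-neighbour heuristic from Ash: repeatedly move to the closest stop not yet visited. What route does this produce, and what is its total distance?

Nearest-neighbour total = 68; route Ash → Cedar → Knoll → Alder → Pine → Spruce → Easton → Ash.

Ash → [Cedar:6 / Knoll:8 / Alder:13 / Pine:17 / Spruce:20 / Easton:25] → Cedar (6)
Cedar → [Knoll:14 / Pine:15 / Spruce:18 / Alder:19 / Easton:20] → Knoll (14)
Knoll → [Alder:5 / Pine:9 / Spruce:12 / Easton:17] → Alder (5)
Alder → [Pine:4 / Spruce:7 / Easton:12] → Pine (4)
Pine → [Spruce:3 / Easton:8] → Spruce (3)
Spruce → [Easton:11] → Easton (11)
Return Easton→Ash: 25.
Total = 6 + 14 + 5 + 4 + 3 + 11 + 25 = 68.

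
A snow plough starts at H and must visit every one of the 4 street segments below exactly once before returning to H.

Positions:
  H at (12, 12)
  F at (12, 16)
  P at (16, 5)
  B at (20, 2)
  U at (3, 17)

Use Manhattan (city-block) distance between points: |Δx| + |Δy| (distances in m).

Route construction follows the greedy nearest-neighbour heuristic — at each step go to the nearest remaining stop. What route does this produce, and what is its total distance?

At H the remaining stops are F 4, P 11, U 14, B 18; go to F.
At F the remaining stops are U 10, P 15, B 22; go to U.
At U the remaining stops are P 25, B 32; go to P.
At P the remaining stops are B 7; go to B.
Return B→H: 18.
Total = 4 + 10 + 25 + 7 + 18 = 64.

Total distance 64 m via the nearest-neighbour route H → F → U → P → B → H.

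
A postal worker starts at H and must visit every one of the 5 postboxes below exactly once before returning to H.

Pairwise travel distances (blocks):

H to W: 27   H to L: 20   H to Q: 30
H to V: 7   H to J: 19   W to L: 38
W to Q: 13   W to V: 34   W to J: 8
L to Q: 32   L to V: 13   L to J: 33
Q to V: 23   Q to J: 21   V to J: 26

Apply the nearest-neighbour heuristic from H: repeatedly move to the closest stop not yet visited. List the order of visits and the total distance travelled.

Total distance 92 blocks via the nearest-neighbour route H → V → L → Q → W → J → H.

H → [V:7 / J:19 / L:20 / W:27 / Q:30] → V (7)
V → [L:13 / Q:23 / J:26 / W:34] → L (13)
L → [Q:32 / J:33 / W:38] → Q (32)
Q → [W:13 / J:21] → W (13)
W → [J:8] → J (8)
Return J→H: 19.
Total = 7 + 13 + 32 + 13 + 8 + 19 = 92.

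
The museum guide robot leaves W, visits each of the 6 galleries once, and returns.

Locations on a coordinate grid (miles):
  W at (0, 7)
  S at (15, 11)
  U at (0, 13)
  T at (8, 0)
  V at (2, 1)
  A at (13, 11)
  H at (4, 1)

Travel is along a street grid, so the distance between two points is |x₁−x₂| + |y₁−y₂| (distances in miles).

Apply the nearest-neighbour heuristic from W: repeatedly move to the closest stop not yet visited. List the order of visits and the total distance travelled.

Total distance 64 miles via the nearest-neighbour route W → U → V → H → T → A → S → W.

W → [U:6 / V:8 / H:10 / T:15 / A:17 / S:19] → U (6)
U → [V:14 / A:15 / H:16 / S:17 / T:21] → V (14)
V → [H:2 / T:7 / A:21 / S:23] → H (2)
H → [T:5 / A:19 / S:21] → T (5)
T → [A:16 / S:18] → A (16)
A → [S:2] → S (2)
Return S→W: 19.
Total = 6 + 14 + 2 + 5 + 16 + 2 + 19 = 64.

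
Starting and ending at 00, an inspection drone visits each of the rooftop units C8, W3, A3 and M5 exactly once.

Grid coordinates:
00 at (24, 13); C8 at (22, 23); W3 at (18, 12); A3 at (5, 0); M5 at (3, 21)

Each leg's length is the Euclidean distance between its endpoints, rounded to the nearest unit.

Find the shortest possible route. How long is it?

00→C8→W3→A3→M5→00: 10+12+18+21+22 = 83
00→C8→W3→M5→A3→00: 10+12+17+21+23 = 83
00→C8→A3→W3→M5→00: 10+29+18+17+22 = 96
00→C8→A3→M5→W3→00: 10+29+21+17+6 = 83
00→C8→M5→W3→A3→00: 10+19+17+18+23 = 87
00→C8→M5→A3→W3→00: 10+19+21+18+6 = 74
00→W3→C8→A3→M5→00: 6+12+29+21+22 = 90
00→W3→C8→M5→A3→00: 6+12+19+21+23 = 81
00→W3→A3→C8→M5→00: 6+18+29+19+22 = 94
00→W3→M5→C8→A3→00: 6+17+19+29+23 = 94
00→A3→C8→W3→M5→00: 23+29+12+17+22 = 103
00→A3→W3→C8→M5→00: 23+18+12+19+22 = 94
The minimum is 74.
One optimal route: 00 → C8 → M5 → A3 → W3 → 00 (or its reverse).

74 — the shortest possible round trip.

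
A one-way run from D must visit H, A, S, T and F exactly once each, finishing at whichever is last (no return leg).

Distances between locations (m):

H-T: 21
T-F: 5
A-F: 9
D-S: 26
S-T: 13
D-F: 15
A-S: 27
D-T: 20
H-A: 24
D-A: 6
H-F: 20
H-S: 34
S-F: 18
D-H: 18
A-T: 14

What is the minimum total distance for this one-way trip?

Shortest open route: 67 m.

There are 5! = 120 possible orderings.
D→H→A→S→T→F: 18+24+27+13+5 = 87
D→H→A→S→F→T: 18+24+27+18+5 = 92
D→H→A→T→S→F: 18+24+14+13+18 = 87
D→H→A→T→F→S: 18+24+14+5+18 = 79
D→H→A→F→S→T: 18+24+9+18+13 = 82
D→H→A→F→T→S: 18+24+9+5+13 = 69
D→H→S→A→T→F: 18+34+27+14+5 = 98
D→H→S→A→F→T: 18+34+27+9+5 = 93
D→H→S→T→A→F: 18+34+13+14+9 = 88
D→H→S→T→F→A: 18+34+13+5+9 = 79
D→H→S→F→A→T: 18+34+18+9+14 = 93
D→H→S→F→T→A: 18+34+18+5+14 = 89
D→H→T→A→S→F: 18+21+14+27+18 = 98
D→H→T→A→F→S: 18+21+14+9+18 = 80
… (106 more)
D→A→F→S→T→H: 6+9+18+13+21 = 67  ← best
The minimum is 67.
One shortest path: D → A → F → S → T → H.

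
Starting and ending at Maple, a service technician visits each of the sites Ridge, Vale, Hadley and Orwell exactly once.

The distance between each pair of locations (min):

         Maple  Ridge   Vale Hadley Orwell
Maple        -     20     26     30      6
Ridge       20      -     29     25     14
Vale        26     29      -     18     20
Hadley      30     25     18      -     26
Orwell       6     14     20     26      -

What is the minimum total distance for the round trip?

With 4 stops there are 4!/2 = 12 distinct round trips (a route and its reverse cost the same).
Maple-Ridge-Vale-Hadley-Orwell-Maple: 20+29+18+26+6 = 99
Maple-Ridge-Vale-Orwell-Hadley-Maple: 20+29+20+26+30 = 125
Maple-Ridge-Hadley-Vale-Orwell-Maple: 20+25+18+20+6 = 89
Maple-Ridge-Hadley-Orwell-Vale-Maple: 20+25+26+20+26 = 117
Maple-Ridge-Orwell-Vale-Hadley-Maple: 20+14+20+18+30 = 102
Maple-Ridge-Orwell-Hadley-Vale-Maple: 20+14+26+18+26 = 104
Maple-Vale-Ridge-Hadley-Orwell-Maple: 26+29+25+26+6 = 112
Maple-Vale-Ridge-Orwell-Hadley-Maple: 26+29+14+26+30 = 125
Maple-Vale-Hadley-Ridge-Orwell-Maple: 26+18+25+14+6 = 89
Maple-Vale-Orwell-Ridge-Hadley-Maple: 26+20+14+25+30 = 115
Maple-Hadley-Ridge-Vale-Orwell-Maple: 30+25+29+20+6 = 110
Maple-Hadley-Vale-Ridge-Orwell-Maple: 30+18+29+14+6 = 97
The minimum is 89.
One optimal route: Maple → Ridge → Hadley → Vale → Orwell → Maple (or its reverse).

Shortest round trip = 89 min.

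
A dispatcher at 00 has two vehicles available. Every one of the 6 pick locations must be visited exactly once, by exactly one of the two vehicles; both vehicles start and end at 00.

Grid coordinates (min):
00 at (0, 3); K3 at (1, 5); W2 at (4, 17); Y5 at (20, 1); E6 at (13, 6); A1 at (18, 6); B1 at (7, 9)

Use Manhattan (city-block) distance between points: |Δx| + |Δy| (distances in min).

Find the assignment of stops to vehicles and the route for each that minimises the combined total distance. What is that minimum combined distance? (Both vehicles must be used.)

78 min — the smallest possible combined total.

There are 2^5 − 1 = 31 ways to divide the 6 stops into two non-empty groups. For each, the best each vehicle can do is its own shortest tour through its group:
  {K3} + {W2, Y5, E6, A1, B1}: 6 + 72 = 78
  {W2} + {K3, Y5, E6, A1, B1}: 36 + 56 = 92
  {K3, W2} + {Y5, E6, A1, B1}: 36 + 56 = 92
  {Y5} + {K3, W2, E6, A1, B1}: 44 + 64 = 108
  {K3, Y5} + {W2, E6, A1, B1}: 48 + 64 = 112
  {W2, Y5} + {K3, E6, A1, B1}: 72 + 48 = 120
  … (31 splits in total)
Best: vehicle 1 00 → K3 → 00 = 6; vehicle 2 00 → W2 → B1 → E6 → A1 → Y5 → 00 = 72; combined 78.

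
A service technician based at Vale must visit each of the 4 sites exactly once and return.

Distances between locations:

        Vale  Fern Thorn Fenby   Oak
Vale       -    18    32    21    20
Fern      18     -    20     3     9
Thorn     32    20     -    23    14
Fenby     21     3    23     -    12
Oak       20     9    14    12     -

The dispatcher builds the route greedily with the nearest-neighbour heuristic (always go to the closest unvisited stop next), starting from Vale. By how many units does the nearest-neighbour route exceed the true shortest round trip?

From Vale: Fern=18, Oak=20, Fenby=21, Thorn=32 → choose Fern (18).
From Fern: Fenby=3, Oak=9, Thorn=20 → choose Fenby (3).
From Fenby: Oak=12, Thorn=23 → choose Oak (12).
From Oak: Thorn=14 → choose Thorn (14).
NN route Vale → Fern → Fenby → Oak → Thorn → Vale costs 79.
Optimal: Vale → Fern → Fenby → Thorn → Oak → Vale costs 78 (by enumerating all 12 distinct tours).
Excess = 79 − 78 = 1.

The nearest-neighbour route is 1 longer than optimal.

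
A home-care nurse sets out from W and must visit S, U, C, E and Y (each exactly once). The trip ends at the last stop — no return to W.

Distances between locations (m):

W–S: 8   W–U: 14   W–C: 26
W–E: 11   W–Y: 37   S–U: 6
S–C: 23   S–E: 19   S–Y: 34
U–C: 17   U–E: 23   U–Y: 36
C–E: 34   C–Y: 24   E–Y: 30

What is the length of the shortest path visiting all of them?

There are 5! = 120 possible orderings.
W → S → U → C → E → Y: 8+6+17+34+30 = 95
W → S → U → C → Y → E: 8+6+17+24+30 = 85
W → S → U → E → C → Y: 8+6+23+34+24 = 95
W → S → U → E → Y → C: 8+6+23+30+24 = 91
W → S → U → Y → C → E: 8+6+36+24+34 = 108
W → S → U → Y → E → C: 8+6+36+30+34 = 114
W → S → C → U → E → Y: 8+23+17+23+30 = 101
W → S → C → U → Y → E: 8+23+17+36+30 = 114
W → S → C → E → U → Y: 8+23+34+23+36 = 124
W → S → C → E → Y → U: 8+23+34+30+36 = 131
W → S → C → Y → U → E: 8+23+24+36+23 = 114
W → S → C → Y → E → U: 8+23+24+30+23 = 108
W → S → E → U → C → Y: 8+19+23+17+24 = 91
W → S → E → U → Y → C: 8+19+23+36+24 = 110
… (106 more)
W → E → S → U → C → Y: 11+19+6+17+24 = 77  ← best
The minimum is 77.
One shortest path: W → E → S → U → C → Y.

Shortest open route: 77 m.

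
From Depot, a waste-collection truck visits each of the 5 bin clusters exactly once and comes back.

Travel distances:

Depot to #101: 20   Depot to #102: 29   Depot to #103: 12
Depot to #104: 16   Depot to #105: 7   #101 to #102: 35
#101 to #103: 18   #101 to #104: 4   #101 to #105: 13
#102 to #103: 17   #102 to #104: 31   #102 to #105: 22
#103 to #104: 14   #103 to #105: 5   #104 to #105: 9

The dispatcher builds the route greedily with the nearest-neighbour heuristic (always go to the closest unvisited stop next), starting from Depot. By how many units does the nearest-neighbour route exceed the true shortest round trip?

Excess over optimum: 10.

From Depot: #105=7, #103=12, #104=16, #101=20, #102=29 → choose #105 (7).
From #105: #103=5, #104=9, #101=13, #102=22 → choose #103 (5).
From #103: #104=14, #102=17, #101=18 → choose #104 (14).
From #104: #101=4, #102=31 → choose #101 (4).
From #101: #102=35 → choose #102 (35).
NN route Depot → #105 → #103 → #104 → #101 → #102 → Depot costs 94.
Optimal: Depot → #101 → #104 → #102 → #103 → #105 → Depot costs 84 (by enumerating all 60 distinct tours).
Excess = 94 − 84 = 10.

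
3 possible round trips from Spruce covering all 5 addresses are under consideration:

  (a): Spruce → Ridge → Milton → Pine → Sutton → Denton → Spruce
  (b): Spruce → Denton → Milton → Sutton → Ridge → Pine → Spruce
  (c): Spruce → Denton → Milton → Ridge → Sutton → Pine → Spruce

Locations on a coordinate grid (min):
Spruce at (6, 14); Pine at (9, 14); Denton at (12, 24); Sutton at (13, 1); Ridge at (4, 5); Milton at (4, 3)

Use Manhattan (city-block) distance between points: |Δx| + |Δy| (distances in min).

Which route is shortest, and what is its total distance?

(a): 11 + 2 + 16 + 17 + 24 + 16 = 86
(b): 16 + 29 + 11 + 13 + 14 + 3 = 86
(c): 16 + 29 + 2 + 13 + 17 + 3 = 80

Shortest is (c), total 80 min.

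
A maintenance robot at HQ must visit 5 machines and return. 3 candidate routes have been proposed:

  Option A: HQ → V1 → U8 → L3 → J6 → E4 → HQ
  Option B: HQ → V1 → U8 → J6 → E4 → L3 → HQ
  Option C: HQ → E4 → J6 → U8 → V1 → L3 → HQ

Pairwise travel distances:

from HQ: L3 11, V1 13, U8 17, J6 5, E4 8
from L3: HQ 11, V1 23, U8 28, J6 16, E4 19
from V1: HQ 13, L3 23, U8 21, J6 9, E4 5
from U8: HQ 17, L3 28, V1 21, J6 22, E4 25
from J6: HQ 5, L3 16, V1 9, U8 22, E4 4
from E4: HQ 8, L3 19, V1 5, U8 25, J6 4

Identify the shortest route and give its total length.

89 — Option C is the shortest.

Option A: 13 + 21 + 28 + 16 + 4 + 8 = 90
Option B: 13 + 21 + 22 + 4 + 19 + 11 = 90
Option C: 8 + 4 + 22 + 21 + 23 + 11 = 89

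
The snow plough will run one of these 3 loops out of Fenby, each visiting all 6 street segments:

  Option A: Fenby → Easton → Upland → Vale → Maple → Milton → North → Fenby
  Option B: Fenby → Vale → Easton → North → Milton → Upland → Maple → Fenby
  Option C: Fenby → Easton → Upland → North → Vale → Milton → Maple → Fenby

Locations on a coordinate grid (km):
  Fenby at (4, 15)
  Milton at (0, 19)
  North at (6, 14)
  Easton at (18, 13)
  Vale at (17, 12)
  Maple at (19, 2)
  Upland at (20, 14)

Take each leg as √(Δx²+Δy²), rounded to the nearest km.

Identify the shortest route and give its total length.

Option A: 14 + 2 + 4 + 10 + 25 + 8 + 2 = 65
Option B: 13 + 1 + 12 + 8 + 21 + 12 + 20 = 87
Option C: 14 + 2 + 14 + 11 + 18 + 25 + 20 = 104

Shortest is Option A, total 65 km.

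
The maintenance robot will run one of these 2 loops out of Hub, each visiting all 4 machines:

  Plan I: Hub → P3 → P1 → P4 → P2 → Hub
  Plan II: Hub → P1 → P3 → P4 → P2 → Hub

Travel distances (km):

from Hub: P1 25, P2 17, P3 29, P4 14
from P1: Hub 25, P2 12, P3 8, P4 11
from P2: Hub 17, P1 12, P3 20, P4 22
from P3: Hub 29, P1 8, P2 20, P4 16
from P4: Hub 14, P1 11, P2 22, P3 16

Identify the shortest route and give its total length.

87 km — Plan I is the shortest.

Plan I: 29 + 8 + 11 + 22 + 17 = 87
Plan II: 25 + 8 + 16 + 22 + 17 = 88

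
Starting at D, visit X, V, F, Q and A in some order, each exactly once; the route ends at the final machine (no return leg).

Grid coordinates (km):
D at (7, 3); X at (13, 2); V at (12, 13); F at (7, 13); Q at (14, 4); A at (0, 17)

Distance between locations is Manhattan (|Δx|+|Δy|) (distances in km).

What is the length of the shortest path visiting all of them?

There are 5! = 120 possible orderings.
D - X - V - F - Q - A: 7+12+5+16+27 = 67
D - X - V - F - A - Q: 7+12+5+11+27 = 62
D - X - V - Q - F - A: 7+12+11+16+11 = 57
D - X - V - Q - A - F: 7+12+11+27+11 = 68
D - X - V - A - F - Q: 7+12+16+11+16 = 62
D - X - V - A - Q - F: 7+12+16+27+16 = 78
D - X - F - V - Q - A: 7+17+5+11+27 = 67
D - X - F - V - A - Q: 7+17+5+16+27 = 72
D - X - F - Q - V - A: 7+17+16+11+16 = 67
D - X - F - Q - A - V: 7+17+16+27+16 = 83
D - X - F - A - V - Q: 7+17+11+16+11 = 62
D - X - F - A - Q - V: 7+17+11+27+11 = 73
D - X - Q - V - F - A: 7+3+11+5+11 = 37
D - X - Q - V - A - F: 7+3+11+16+11 = 48
… (106 more)
The minimum is 37.
One shortest path: D → X → Q → V → F → A.

Shortest open route: 37 km.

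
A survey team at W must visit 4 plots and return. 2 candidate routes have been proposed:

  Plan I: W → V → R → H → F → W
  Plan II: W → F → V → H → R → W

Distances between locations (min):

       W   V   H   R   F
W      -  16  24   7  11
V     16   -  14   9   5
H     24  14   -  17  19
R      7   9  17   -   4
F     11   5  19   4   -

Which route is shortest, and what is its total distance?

54 min — Plan II is the shortest.

Plan I: 16 + 9 + 17 + 19 + 11 = 72
Plan II: 11 + 5 + 14 + 17 + 7 = 54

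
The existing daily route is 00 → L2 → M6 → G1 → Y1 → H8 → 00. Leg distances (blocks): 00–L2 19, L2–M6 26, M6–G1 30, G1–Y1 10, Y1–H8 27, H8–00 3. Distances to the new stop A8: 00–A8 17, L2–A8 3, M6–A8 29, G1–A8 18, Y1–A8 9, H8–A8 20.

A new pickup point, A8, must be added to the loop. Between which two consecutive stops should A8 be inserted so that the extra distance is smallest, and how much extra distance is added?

Insertion cost between consecutive stops i–j is d(i,A8) + d(A8,j) − d(i,j):
  between 00 and L2: 17 + 3 − 19 = 1
  between L2 and M6: 3 + 29 − 26 = 6
  between M6 and G1: 29 + 18 − 30 = 17
  between G1 and Y1: 18 + 9 − 10 = 17
  between Y1 and H8: 9 + 20 − 27 = 2
  between H8 and 00: 20 + 17 − 3 = 34
Cheapest insertion is between 00 and L2, adding 1.
New total = 115 + 1 = 116.

Minimum extra distance: 1 blocks, inserting A8 between 00 and L2.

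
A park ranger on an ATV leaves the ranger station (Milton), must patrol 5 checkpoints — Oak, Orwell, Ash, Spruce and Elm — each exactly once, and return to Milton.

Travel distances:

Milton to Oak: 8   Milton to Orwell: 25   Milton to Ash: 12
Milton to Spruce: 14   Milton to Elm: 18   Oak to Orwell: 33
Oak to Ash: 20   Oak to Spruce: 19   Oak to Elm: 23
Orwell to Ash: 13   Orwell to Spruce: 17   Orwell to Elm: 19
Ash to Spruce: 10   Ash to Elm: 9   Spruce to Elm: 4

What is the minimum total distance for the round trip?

75 — the shortest possible round trip.

Milton → Oak → Orwell → Ash → Spruce → Elm → Milton: 8+33+13+10+4+18 = 86
Milton → Oak → Orwell → Ash → Elm → Spruce → Milton: 8+33+13+9+4+14 = 81
Milton → Oak → Orwell → Spruce → Ash → Elm → Milton: 8+33+17+10+9+18 = 95
Milton → Oak → Orwell → Spruce → Elm → Ash → Milton: 8+33+17+4+9+12 = 83
Milton → Oak → Orwell → Elm → Ash → Spruce → Milton: 8+33+19+9+10+14 = 93
Milton → Oak → Orwell → Elm → Spruce → Ash → Milton: 8+33+19+4+10+12 = 86
Milton → Oak → Ash → Orwell → Spruce → Elm → Milton: 8+20+13+17+4+18 = 80
Milton → Oak → Ash → Orwell → Elm → Spruce → Milton: 8+20+13+19+4+14 = 78
Milton → Oak → Ash → Spruce → Orwell → Elm → Milton: 8+20+10+17+19+18 = 92
Milton → Oak → Ash → Spruce → Elm → Orwell → Milton: 8+20+10+4+19+25 = 86
Milton → Oak → Ash → Elm → Orwell → Spruce → Milton: 8+20+9+19+17+14 = 87
Milton → Oak → Ash → Elm → Spruce → Orwell → Milton: 8+20+9+4+17+25 = 83
Milton → Oak → Spruce → Orwell → Ash → Elm → Milton: 8+19+17+13+9+18 = 84
Milton → Oak → Spruce → Orwell → Elm → Ash → Milton: 8+19+17+19+9+12 = 84
… (46 more)
Milton → Oak → Spruce → Elm → Orwell → Ash → Milton: 8+19+4+19+13+12 = 75  ← best
The minimum is 75.
One optimal route: Milton → Oak → Spruce → Elm → Orwell → Ash → Milton (or its reverse).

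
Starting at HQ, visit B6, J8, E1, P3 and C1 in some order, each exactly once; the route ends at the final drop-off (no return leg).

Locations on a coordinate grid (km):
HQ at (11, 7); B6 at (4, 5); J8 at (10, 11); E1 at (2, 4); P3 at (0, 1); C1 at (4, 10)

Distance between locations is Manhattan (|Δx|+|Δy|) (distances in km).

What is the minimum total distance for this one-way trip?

Shortest open route: 25 km.

There are 5! = 120 possible orderings.
HQ→B6→J8→E1→P3→C1: 9+12+15+5+13 = 54
HQ→B6→J8→E1→C1→P3: 9+12+15+8+13 = 57
HQ→B6→J8→P3→E1→C1: 9+12+20+5+8 = 54
HQ→B6→J8→P3→C1→E1: 9+12+20+13+8 = 62
HQ→B6→J8→C1→E1→P3: 9+12+7+8+5 = 41
HQ→B6→J8→C1→P3→E1: 9+12+7+13+5 = 46
HQ→B6→E1→J8→P3→C1: 9+3+15+20+13 = 60
HQ→B6→E1→J8→C1→P3: 9+3+15+7+13 = 47
HQ→B6→E1→P3→J8→C1: 9+3+5+20+7 = 44
HQ→B6→E1→P3→C1→J8: 9+3+5+13+7 = 37
HQ→B6→E1→C1→J8→P3: 9+3+8+7+20 = 47
HQ→B6→E1→C1→P3→J8: 9+3+8+13+20 = 53
HQ→B6→P3→J8→E1→C1: 9+8+20+15+8 = 60
HQ→B6→P3→J8→C1→E1: 9+8+20+7+8 = 52
… (106 more)
HQ→J8→C1→B6→E1→P3: 5+7+5+3+5 = 25  ← best
The minimum is 25.
One shortest path: HQ → J8 → C1 → B6 → E1 → P3.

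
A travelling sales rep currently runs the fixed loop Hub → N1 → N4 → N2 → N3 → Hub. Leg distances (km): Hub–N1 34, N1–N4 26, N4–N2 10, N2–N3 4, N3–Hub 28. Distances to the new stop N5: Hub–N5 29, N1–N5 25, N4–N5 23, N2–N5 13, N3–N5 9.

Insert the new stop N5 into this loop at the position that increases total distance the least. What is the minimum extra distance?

Insertion cost between consecutive stops i–j is d(i,N5) + d(N5,j) − d(i,j):
  between Hub and N1: 29 + 25 − 34 = 20
  between N1 and N4: 25 + 23 − 26 = 22
  between N4 and N2: 23 + 13 − 10 = 26
  between N2 and N3: 13 + 9 − 4 = 18
  between N3 and Hub: 9 + 29 − 28 = 10
Cheapest insertion is between N3 and Hub, adding 10.
New total = 102 + 10 = 112.

+10 km — insert N5 between N3 and Hub.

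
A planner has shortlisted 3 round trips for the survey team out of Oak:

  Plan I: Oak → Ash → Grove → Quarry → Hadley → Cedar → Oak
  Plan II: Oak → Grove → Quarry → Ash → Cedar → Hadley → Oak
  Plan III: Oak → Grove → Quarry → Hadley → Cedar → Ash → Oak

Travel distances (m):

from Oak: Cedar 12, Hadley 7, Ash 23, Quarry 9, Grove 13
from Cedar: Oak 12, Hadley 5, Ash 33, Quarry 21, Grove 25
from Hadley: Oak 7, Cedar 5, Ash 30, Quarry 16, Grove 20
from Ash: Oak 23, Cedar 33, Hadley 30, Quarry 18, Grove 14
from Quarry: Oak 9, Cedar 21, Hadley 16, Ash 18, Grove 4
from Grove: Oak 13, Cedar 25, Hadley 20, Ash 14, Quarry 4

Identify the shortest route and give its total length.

Plan I: 23 + 14 + 4 + 16 + 5 + 12 = 74
Plan II: 13 + 4 + 18 + 33 + 5 + 7 = 80
Plan III: 13 + 4 + 16 + 5 + 33 + 23 = 94

Shortest is Plan I, total 74 m.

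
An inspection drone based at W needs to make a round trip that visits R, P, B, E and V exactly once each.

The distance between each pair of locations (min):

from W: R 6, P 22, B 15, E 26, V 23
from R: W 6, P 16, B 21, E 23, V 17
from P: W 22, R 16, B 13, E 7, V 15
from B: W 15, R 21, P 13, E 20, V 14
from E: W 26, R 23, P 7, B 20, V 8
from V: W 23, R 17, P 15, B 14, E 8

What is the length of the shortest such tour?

W → R → P → B → E → V → W: 6+16+13+20+8+23 = 86
W → R → P → B → V → E → W: 6+16+13+14+8+26 = 83
W → R → P → E → B → V → W: 6+16+7+20+14+23 = 86
W → R → P → E → V → B → W: 6+16+7+8+14+15 = 66
W → R → P → V → B → E → W: 6+16+15+14+20+26 = 97
W → R → P → V → E → B → W: 6+16+15+8+20+15 = 80
W → R → B → P → E → V → W: 6+21+13+7+8+23 = 78
W → R → B → P → V → E → W: 6+21+13+15+8+26 = 89
W → R → B → E → P → V → W: 6+21+20+7+15+23 = 92
W → R → B → E → V → P → W: 6+21+20+8+15+22 = 92
W → R → B → V → P → E → W: 6+21+14+15+7+26 = 89
W → R → B → V → E → P → W: 6+21+14+8+7+22 = 78
W → R → E → P → B → V → W: 6+23+7+13+14+23 = 86
W → R → E → P → V → B → W: 6+23+7+15+14+15 = 80
… (46 more)
The minimum is 66.
One optimal route: W → R → P → E → V → B → W (or its reverse).

Minimum total distance: 66 min.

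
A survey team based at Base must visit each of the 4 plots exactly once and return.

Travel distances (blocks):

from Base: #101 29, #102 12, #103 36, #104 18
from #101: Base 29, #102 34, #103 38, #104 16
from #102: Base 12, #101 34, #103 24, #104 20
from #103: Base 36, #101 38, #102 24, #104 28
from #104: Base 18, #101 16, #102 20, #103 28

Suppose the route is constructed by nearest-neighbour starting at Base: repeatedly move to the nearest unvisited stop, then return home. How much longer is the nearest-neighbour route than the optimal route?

Base: #102=12, #104=18, #101=29, #103=36 ⇒ #102
#102: #104=20, #103=24, #101=34 ⇒ #104
#104: #101=16, #103=28 ⇒ #101
#101: #103=38 ⇒ #103
NN route Base → #102 → #104 → #101 → #103 → Base costs 122.
Optimal: Base → #102 → #103 → #101 → #104 → Base costs 108 (by enumerating all 12 distinct tours).
Excess = 122 − 108 = 14.

14 blocks longer than the optimal tour.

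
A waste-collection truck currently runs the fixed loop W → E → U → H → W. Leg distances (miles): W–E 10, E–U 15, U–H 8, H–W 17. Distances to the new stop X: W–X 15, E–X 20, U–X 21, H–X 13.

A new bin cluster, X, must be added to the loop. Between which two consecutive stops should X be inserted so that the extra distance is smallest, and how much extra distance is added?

Insertion cost between consecutive stops i–j is d(i,X) + d(X,j) − d(i,j):
  between W and E: 15 + 20 − 10 = 25
  between E and U: 20 + 21 − 15 = 26
  between U and H: 21 + 13 − 8 = 26
  between H and W: 13 + 15 − 17 = 11
Cheapest insertion is between H and W, adding 11.
New total = 50 + 11 = 61.

Adding 11 miles by placing X on the H–W leg.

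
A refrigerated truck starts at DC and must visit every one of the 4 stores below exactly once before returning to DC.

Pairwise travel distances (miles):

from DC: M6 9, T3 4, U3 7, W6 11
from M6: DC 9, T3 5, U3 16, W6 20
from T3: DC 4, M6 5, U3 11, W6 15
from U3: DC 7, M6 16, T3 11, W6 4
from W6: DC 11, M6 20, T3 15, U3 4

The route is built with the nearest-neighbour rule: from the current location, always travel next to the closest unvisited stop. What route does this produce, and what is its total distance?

40 miles along DC → T3 → M6 → U3 → W6 → DC.

From DC: distances to unvisited — T3=4, U3=7, M6=9, W6=11. Nearest is T3 (4).
From T3: distances to unvisited — M6=5, U3=11, W6=15. Nearest is M6 (5).
From M6: distances to unvisited — U3=16, W6=20. Nearest is U3 (16).
From U3: distances to unvisited — W6=4. Nearest is W6 (4).
Return W6→DC: 11.
Total = 4 + 5 + 16 + 4 + 11 = 40.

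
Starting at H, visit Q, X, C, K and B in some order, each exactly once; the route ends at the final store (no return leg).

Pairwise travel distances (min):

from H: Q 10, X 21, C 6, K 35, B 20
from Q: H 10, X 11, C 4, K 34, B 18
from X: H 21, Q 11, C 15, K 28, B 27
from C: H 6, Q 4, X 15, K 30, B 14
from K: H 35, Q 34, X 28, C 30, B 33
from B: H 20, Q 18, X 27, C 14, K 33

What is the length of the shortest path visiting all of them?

There are 5! = 120 possible orderings.
H → Q → X → C → K → B: 10+11+15+30+33 = 99
H → Q → X → C → B → K: 10+11+15+14+33 = 83
H → Q → X → K → C → B: 10+11+28+30+14 = 93
H → Q → X → K → B → C: 10+11+28+33+14 = 96
H → Q → X → B → C → K: 10+11+27+14+30 = 92
H → Q → X → B → K → C: 10+11+27+33+30 = 111
H → Q → C → X → K → B: 10+4+15+28+33 = 90
H → Q → C → X → B → K: 10+4+15+27+33 = 89
H → Q → C → K → X → B: 10+4+30+28+27 = 99
H → Q → C → K → B → X: 10+4+30+33+27 = 104
H → Q → C → B → X → K: 10+4+14+27+28 = 83
H → Q → C → B → K → X: 10+4+14+33+28 = 89
H → Q → K → X → C → B: 10+34+28+15+14 = 101
H → Q → K → X → B → C: 10+34+28+27+14 = 113
… (106 more)
H → C → B → Q → X → K: 6+14+18+11+28 = 77  ← best
The minimum is 77.
One shortest path: H → C → B → Q → X → K.

Minimum one-way distance = 77 min.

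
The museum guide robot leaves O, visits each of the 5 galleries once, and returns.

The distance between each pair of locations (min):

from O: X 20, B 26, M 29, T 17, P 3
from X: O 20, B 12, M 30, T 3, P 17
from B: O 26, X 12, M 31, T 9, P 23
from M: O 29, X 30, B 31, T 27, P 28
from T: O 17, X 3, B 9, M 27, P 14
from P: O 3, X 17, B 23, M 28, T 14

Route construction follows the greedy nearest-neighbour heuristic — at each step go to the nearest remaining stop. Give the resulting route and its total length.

Total distance 92 min via the nearest-neighbour route O → P → T → X → B → M → O.

From O: distances to unvisited — P=3, T=17, X=20, B=26, M=29. Nearest is P (3).
From P: distances to unvisited — T=14, X=17, B=23, M=28. Nearest is T (14).
From T: distances to unvisited — X=3, B=9, M=27. Nearest is X (3).
From X: distances to unvisited — B=12, M=30. Nearest is B (12).
From B: distances to unvisited — M=31. Nearest is M (31).
Return M→O: 29.
Total = 3 + 14 + 3 + 12 + 31 + 29 = 92.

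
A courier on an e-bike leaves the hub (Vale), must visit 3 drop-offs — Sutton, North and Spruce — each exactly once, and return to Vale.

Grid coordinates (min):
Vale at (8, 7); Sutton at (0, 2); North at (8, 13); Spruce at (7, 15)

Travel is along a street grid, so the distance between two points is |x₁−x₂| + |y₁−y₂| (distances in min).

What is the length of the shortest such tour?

There are 3 distinct closed tours to check (reversals are equivalent).
Vale→Sutton→North→Spruce→Vale: 13+19+3+9 = 44
Vale→Sutton→Spruce→North→Vale: 13+20+3+6 = 42
Vale→North→Sutton→Spruce→Vale: 6+19+20+9 = 54
The minimum is 42.
One optimal route: Vale → Sutton → Spruce → North → Vale (or its reverse).

Shortest round trip = 42 min.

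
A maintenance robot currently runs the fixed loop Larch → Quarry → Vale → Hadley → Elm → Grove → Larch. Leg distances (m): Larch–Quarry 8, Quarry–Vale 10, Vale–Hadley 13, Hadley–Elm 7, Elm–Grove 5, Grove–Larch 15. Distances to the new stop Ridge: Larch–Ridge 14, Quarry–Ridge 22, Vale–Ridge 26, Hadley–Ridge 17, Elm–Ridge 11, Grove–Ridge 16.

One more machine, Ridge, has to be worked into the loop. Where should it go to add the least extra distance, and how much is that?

Insertion cost between consecutive stops i–j is d(i,Ridge) + d(Ridge,j) − d(i,j):
  between Larch and Quarry: 14 + 22 − 8 = 28
  between Quarry and Vale: 22 + 26 − 10 = 38
  between Vale and Hadley: 26 + 17 − 13 = 30
  between Hadley and Elm: 17 + 11 − 7 = 21
  between Elm and Grove: 11 + 16 − 5 = 22
  between Grove and Larch: 16 + 14 − 15 = 15
Cheapest insertion is between Grove and Larch, adding 15.
New total = 58 + 15 = 73.

+15 m — insert Ridge between Grove and Larch.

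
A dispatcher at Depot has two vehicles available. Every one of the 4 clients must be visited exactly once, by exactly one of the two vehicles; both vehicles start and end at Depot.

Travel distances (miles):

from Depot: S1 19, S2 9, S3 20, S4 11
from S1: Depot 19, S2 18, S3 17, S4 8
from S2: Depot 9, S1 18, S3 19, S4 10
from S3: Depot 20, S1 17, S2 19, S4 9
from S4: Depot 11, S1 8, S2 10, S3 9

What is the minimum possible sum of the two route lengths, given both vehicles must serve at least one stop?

74 miles — the smallest possible combined total.

Check every non-empty split of the stops between the two vehicles; for each half take its own optimal tour:
  {S1} + {S2, S3, S4}: 38 + 48 = 86
  {S2} + {S1, S3, S4}: 18 + 56 = 74
  {S1, S2} + {S3, S4}: 46 + 40 = 86
  {S3} + {S1, S2, S4}: 40 + 46 = 86
  {S1, S3} + {S2, S4}: 56 + 30 = 86
  {S2, S3} + {S1, S4}: 48 + 38 = 86
  … (7 splits in total)
Best: vehicle 1 Depot → S2 → Depot = 18; vehicle 2 Depot → S1 → S3 → S4 → Depot = 56; combined 74.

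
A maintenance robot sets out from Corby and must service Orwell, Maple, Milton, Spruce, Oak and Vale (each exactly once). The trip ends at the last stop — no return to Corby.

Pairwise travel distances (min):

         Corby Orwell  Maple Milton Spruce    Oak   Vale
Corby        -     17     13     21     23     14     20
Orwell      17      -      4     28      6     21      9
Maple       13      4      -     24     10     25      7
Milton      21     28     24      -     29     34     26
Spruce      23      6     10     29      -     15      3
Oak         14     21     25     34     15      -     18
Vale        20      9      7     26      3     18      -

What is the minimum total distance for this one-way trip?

69 min — the minimum one-way total.

There are 6! = 720 possible orderings.
Corby → Orwell → Maple → Milton → Spruce → Oak → Vale: 17+4+24+29+15+18 = 107
Corby → Orwell → Maple → Milton → Spruce → Vale → Oak: 17+4+24+29+3+18 = 95
Corby → Orwell → Maple → Milton → Oak → Spruce → Vale: 17+4+24+34+15+3 = 97
Corby → Orwell → Maple → Milton → Oak → Vale → Spruce: 17+4+24+34+18+3 = 100
Corby → Orwell → Maple → Milton → Vale → Spruce → Oak: 17+4+24+26+3+15 = 89
Corby → Orwell → Maple → Milton → Vale → Oak → Spruce: 17+4+24+26+18+15 = 104
Corby → Orwell → Maple → Spruce → Milton → Oak → Vale: 17+4+10+29+34+18 = 112
Corby → Orwell → Maple → Spruce → Milton → Vale → Oak: 17+4+10+29+26+18 = 104
… (712 more)
Corby → Oak → Spruce → Vale → Orwell → Maple → Milton: 14+15+3+9+4+24 = 69  ← best
The minimum is 69.
One shortest path: Corby → Oak → Spruce → Vale → Orwell → Maple → Milton.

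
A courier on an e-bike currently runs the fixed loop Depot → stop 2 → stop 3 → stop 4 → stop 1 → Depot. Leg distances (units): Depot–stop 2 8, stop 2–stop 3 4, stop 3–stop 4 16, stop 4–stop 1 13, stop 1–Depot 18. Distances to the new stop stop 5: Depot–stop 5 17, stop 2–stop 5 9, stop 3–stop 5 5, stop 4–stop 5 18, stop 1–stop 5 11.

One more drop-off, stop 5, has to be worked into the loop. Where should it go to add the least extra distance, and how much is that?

Insertion cost between consecutive stops i–j is d(i,stop 5) + d(stop 5,j) − d(i,j):
  between Depot and stop 2: 17 + 9 − 8 = 18
  between stop 2 and stop 3: 9 + 5 − 4 = 10
  between stop 3 and stop 4: 5 + 18 − 16 = 7
  between stop 4 and stop 1: 18 + 11 − 13 = 16
  between stop 1 and Depot: 11 + 17 − 18 = 10
Cheapest insertion is between stop 3 and stop 4, adding 7.
New total = 59 + 7 = 66.

Minimum extra distance: 7, inserting stop 5 between stop 3 and stop 4.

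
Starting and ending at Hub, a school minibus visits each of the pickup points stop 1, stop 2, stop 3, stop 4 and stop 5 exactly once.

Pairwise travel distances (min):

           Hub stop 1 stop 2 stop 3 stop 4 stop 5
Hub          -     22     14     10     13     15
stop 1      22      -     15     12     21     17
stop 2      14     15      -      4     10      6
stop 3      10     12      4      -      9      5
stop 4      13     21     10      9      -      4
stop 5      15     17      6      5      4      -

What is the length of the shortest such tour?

Hub-stop 1-stop 2-stop 3-stop 4-stop 5-Hub: 22+15+4+9+4+15 = 69
Hub-stop 1-stop 2-stop 3-stop 5-stop 4-Hub: 22+15+4+5+4+13 = 63
Hub-stop 1-stop 2-stop 4-stop 3-stop 5-Hub: 22+15+10+9+5+15 = 76
Hub-stop 1-stop 2-stop 4-stop 5-stop 3-Hub: 22+15+10+4+5+10 = 66
Hub-stop 1-stop 2-stop 5-stop 3-stop 4-Hub: 22+15+6+5+9+13 = 70
Hub-stop 1-stop 2-stop 5-stop 4-stop 3-Hub: 22+15+6+4+9+10 = 66
Hub-stop 1-stop 3-stop 2-stop 4-stop 5-Hub: 22+12+4+10+4+15 = 67
Hub-stop 1-stop 3-stop 2-stop 5-stop 4-Hub: 22+12+4+6+4+13 = 61
Hub-stop 1-stop 3-stop 4-stop 2-stop 5-Hub: 22+12+9+10+6+15 = 74
Hub-stop 1-stop 3-stop 4-stop 5-stop 2-Hub: 22+12+9+4+6+14 = 67
Hub-stop 1-stop 3-stop 5-stop 2-stop 4-Hub: 22+12+5+6+10+13 = 68
Hub-stop 1-stop 3-stop 5-stop 4-stop 2-Hub: 22+12+5+4+10+14 = 67
Hub-stop 1-stop 4-stop 2-stop 3-stop 5-Hub: 22+21+10+4+5+15 = 77
Hub-stop 1-stop 4-stop 2-stop 5-stop 3-Hub: 22+21+10+6+5+10 = 74
… (46 more)
Hub-stop 3-stop 1-stop 2-stop 5-stop 4-Hub: 10+12+15+6+4+13 = 60  ← best
The minimum is 60.
One optimal route: Hub → stop 3 → stop 1 → stop 2 → stop 5 → stop 4 → Hub (or its reverse).

Minimum total distance: 60 min.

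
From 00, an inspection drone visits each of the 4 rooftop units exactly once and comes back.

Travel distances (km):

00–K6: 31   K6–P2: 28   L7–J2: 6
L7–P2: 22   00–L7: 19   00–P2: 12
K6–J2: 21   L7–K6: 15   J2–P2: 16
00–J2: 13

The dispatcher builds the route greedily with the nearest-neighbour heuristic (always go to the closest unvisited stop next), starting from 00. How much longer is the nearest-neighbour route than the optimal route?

00: P2=12, J2=13, L7=19, K6=31 ⇒ P2
P2: J2=16, L7=22, K6=28 ⇒ J2
J2: L7=6, K6=21 ⇒ L7
L7: K6=15 ⇒ K6
NN route 00 → P2 → J2 → L7 → K6 → 00 costs 80.
Optimal: 00 → J2 → L7 → K6 → P2 → 00 costs 74 (by enumerating all 12 distinct tours).
Excess = 80 − 74 = 6.

The nearest-neighbour route is 6 km longer than optimal.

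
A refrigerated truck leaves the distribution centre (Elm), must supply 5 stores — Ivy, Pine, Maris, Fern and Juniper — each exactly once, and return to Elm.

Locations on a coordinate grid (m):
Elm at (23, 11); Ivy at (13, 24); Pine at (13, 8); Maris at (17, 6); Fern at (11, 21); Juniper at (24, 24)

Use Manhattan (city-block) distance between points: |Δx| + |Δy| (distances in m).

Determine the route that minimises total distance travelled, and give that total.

With 5 stops there are 5!/2 = 60 distinct round trips (a route and its reverse cost the same).
Elm→Ivy→Pine→Maris→Fern→Juniper→Elm: 23+16+6+21+16+14 = 96
Elm→Ivy→Pine→Maris→Juniper→Fern→Elm: 23+16+6+25+16+22 = 108
Elm→Ivy→Pine→Fern→Maris→Juniper→Elm: 23+16+15+21+25+14 = 114
Elm→Ivy→Pine→Fern→Juniper→Maris→Elm: 23+16+15+16+25+11 = 106
Elm→Ivy→Pine→Juniper→Maris→Fern→Elm: 23+16+27+25+21+22 = 134
Elm→Ivy→Pine→Juniper→Fern→Maris→Elm: 23+16+27+16+21+11 = 114
Elm→Ivy→Maris→Pine→Fern→Juniper→Elm: 23+22+6+15+16+14 = 96
Elm→Ivy→Maris→Pine→Juniper→Fern→Elm: 23+22+6+27+16+22 = 116
Elm→Ivy→Maris→Fern→Pine→Juniper→Elm: 23+22+21+15+27+14 = 122
Elm→Ivy→Maris→Fern→Juniper→Pine→Elm: 23+22+21+16+27+13 = 122
Elm→Ivy→Maris→Juniper→Pine→Fern→Elm: 23+22+25+27+15+22 = 134
Elm→Ivy→Maris→Juniper→Fern→Pine→Elm: 23+22+25+16+15+13 = 114
Elm→Ivy→Fern→Pine→Maris→Juniper→Elm: 23+5+15+6+25+14 = 88
Elm→Ivy→Fern→Pine→Juniper→Maris→Elm: 23+5+15+27+25+11 = 106
… (46 more)
Elm→Maris→Pine→Fern→Ivy→Juniper→Elm: 11+6+15+5+11+14 = 62  ← best
The minimum is 62.
One optimal route: Elm → Maris → Pine → Fern → Ivy → Juniper → Elm (or its reverse).

Minimum total distance: 62 m.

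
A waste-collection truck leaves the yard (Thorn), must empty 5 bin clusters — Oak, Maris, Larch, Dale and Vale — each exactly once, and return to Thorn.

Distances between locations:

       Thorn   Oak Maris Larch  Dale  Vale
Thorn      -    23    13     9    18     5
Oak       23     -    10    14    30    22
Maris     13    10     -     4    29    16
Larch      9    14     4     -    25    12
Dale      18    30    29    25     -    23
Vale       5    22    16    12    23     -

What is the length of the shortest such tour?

Thorn-Oak-Maris-Larch-Dale-Vale-Thorn: 23+10+4+25+23+5 = 90
Thorn-Oak-Maris-Larch-Vale-Dale-Thorn: 23+10+4+12+23+18 = 90
Thorn-Oak-Maris-Dale-Larch-Vale-Thorn: 23+10+29+25+12+5 = 104
Thorn-Oak-Maris-Dale-Vale-Larch-Thorn: 23+10+29+23+12+9 = 106
Thorn-Oak-Maris-Vale-Larch-Dale-Thorn: 23+10+16+12+25+18 = 104
Thorn-Oak-Maris-Vale-Dale-Larch-Thorn: 23+10+16+23+25+9 = 106
Thorn-Oak-Larch-Maris-Dale-Vale-Thorn: 23+14+4+29+23+5 = 98
Thorn-Oak-Larch-Maris-Vale-Dale-Thorn: 23+14+4+16+23+18 = 98
Thorn-Oak-Larch-Dale-Maris-Vale-Thorn: 23+14+25+29+16+5 = 112
Thorn-Oak-Larch-Dale-Vale-Maris-Thorn: 23+14+25+23+16+13 = 114
Thorn-Oak-Larch-Vale-Maris-Dale-Thorn: 23+14+12+16+29+18 = 112
Thorn-Oak-Larch-Vale-Dale-Maris-Thorn: 23+14+12+23+29+13 = 114
Thorn-Oak-Dale-Maris-Larch-Vale-Thorn: 23+30+29+4+12+5 = 103
Thorn-Oak-Dale-Maris-Vale-Larch-Thorn: 23+30+29+16+12+9 = 119
… (46 more)
Thorn-Dale-Oak-Maris-Larch-Vale-Thorn: 18+30+10+4+12+5 = 79  ← best
The minimum is 79.
One optimal route: Thorn → Dale → Oak → Maris → Larch → Vale → Thorn (or its reverse).

79 — the shortest possible round trip.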